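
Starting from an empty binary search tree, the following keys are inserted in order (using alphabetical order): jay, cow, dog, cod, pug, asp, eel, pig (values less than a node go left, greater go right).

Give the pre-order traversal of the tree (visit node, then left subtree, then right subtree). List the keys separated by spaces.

Resulting structure (node: left, right):
  jay: L=cow, R=pug
  cow: L=cod, R=dog
  dog: L=–, R=eel
  cod: L=asp, R=–
  pug: L=pig, R=–
  asp: L=–, R=–
  eel: L=–, R=–
  pig: L=–, R=–

jay cow cod asp dog eel pug pig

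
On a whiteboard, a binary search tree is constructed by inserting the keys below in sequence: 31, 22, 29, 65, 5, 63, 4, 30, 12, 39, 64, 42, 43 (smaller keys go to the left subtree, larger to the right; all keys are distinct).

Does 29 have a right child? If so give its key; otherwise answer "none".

30

31: root
22: left child of 31 (depth 1)
29: right child of 22 (depth 2)
65: right child of 31 (depth 1)
5: left child of 22 (depth 2)
63: left child of 65 (depth 2)
4: left child of 5 (depth 3)
30: right child of 29 (depth 3)
12: right child of 5 (depth 3)
39: left child of 63 (depth 3)
64: right child of 63 (depth 3)
42: right child of 39 (depth 4)
43: right child of 42 (depth 5)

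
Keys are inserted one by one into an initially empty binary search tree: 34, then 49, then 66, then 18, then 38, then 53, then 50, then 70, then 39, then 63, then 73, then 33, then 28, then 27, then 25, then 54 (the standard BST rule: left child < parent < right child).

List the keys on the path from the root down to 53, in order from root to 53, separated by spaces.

34 49 66 53

Insert 34: tree is empty, so 34 becomes the root.
Insert 49: 49 > 34 → go right. Place as right child of 34.
Insert 66: 66 > 34 → go right; 66 > 49 → go right. Place as right child of 49.
Insert 18: 18 < 34 → go left. Place as left child of 34.
Insert 38: 38 > 34 → go right; 38 < 49 → go left. Place as left child of 49.
Insert 53: 53 > 34 → go right; 53 > 49 → go right; 53 < 66 → go left. Place as left child of 66.
Insert 50: 50 > 34 → go right; 50 > 49 → go right; 50 < 66 → go left; 50 < 53 → go left. Place as left child of 53.
Insert 70: 70 > 34 → go right; 70 > 49 → go right; 70 > 66 → go right. Place as right child of 66.
Insert 39: 39 > 34 → go right; 39 < 49 → go left; 39 > 38 → go right. Place as right child of 38.
Insert 63: 63 > 34 → go right; 63 > 49 → go right; 63 < 66 → go left; 63 > 53 → go right. Place as right child of 53.
Insert 73: 73 > 34 → go right; 73 > 49 → go right; 73 > 66 → go right; 73 > 70 → go right. Place as right child of 70.
Insert 33: 33 < 34 → go left; 33 > 18 → go right. Place as right child of 18.
Insert 28: 28 < 34 → go left; 28 > 18 → go right; 28 < 33 → go left. Place as left child of 33.
Insert 27: 27 < 34 → go left; 27 > 18 → go right; 27 < 33 → go left; 27 < 28 → go left. Place as left child of 28.
Insert 25: 25 < 34 → go left; 25 > 18 → go right; 25 < 33 → go left; 25 < 28 → go left; 25 < 27 → go left. Place as left child of 27.
Insert 54: 54 > 34 → go right; 54 > 49 → go right; 54 < 66 → go left; 54 > 53 → go right; 54 < 63 → go left. Place as left child of 63.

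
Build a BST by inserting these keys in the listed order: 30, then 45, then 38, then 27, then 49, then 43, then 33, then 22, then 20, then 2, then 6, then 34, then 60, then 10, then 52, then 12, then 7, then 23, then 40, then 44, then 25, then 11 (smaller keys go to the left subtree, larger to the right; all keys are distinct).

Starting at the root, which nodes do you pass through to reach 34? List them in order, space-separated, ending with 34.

30: root
45: right child of 30 (depth 1)
38: left child of 45 (depth 2)
27: left child of 30 (depth 1)
49: right child of 45 (depth 2)
43: right child of 38 (depth 3)
33: left child of 38 (depth 3)
22: left child of 27 (depth 2)
20: left child of 22 (depth 3)
2: left child of 20 (depth 4)
6: right child of 2 (depth 5)
34: right child of 33 (depth 4)
60: right child of 49 (depth 3)
10: right child of 6 (depth 6)
52: left child of 60 (depth 4)
12: right child of 10 (depth 7)
7: left child of 10 (depth 7)
23: right child of 22 (depth 3)
40: left child of 43 (depth 4)
44: right child of 43 (depth 4)
25: right child of 23 (depth 4)
11: left child of 12 (depth 8)

30 45 38 33 34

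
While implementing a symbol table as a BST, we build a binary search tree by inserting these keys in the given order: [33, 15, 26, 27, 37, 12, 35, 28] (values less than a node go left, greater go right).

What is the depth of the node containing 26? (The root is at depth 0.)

2

33: root
15: left child of 33 (depth 1)
26: right child of 15 (depth 2)
27: right child of 26 (depth 3)
37: right child of 33 (depth 1)
12: left child of 15 (depth 2)
35: left child of 37 (depth 2)
28: right child of 27 (depth 4)

Path to 26: 33 → 15 → 26, which is 2 edges.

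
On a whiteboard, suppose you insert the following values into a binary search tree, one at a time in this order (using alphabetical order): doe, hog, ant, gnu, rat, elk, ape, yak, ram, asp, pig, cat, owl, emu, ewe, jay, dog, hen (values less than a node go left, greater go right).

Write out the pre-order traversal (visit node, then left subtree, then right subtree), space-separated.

Insert doe: tree is empty, so doe becomes the root.
Insert hog: hog > doe → go right. Place as right child of doe.
Insert ant: ant < doe → go left. Place as left child of doe.
Insert gnu: gnu > doe → go right; gnu < hog → go left. Place as left child of hog.
Insert rat: rat > doe → go right; rat > hog → go right. Place as right child of hog.
Insert elk: elk > doe → go right; elk < hog → go left; elk < gnu → go left. Place as left child of gnu.
Insert ape: ape < doe → go left; ape > ant → go right. Place as right child of ant.
Insert yak: yak > doe → go right; yak > hog → go right; yak > rat → go right. Place as right child of rat.
Insert ram: ram > doe → go right; ram > hog → go right; ram < rat → go left. Place as left child of rat.
Insert asp: asp < doe → go left; asp > ant → go right; asp > ape → go right. Place as right child of ape.
Insert pig: pig > doe → go right; pig > hog → go right; pig < rat → go left; pig < ram → go left. Place as left child of ram.
Insert cat: cat < doe → go left; cat > ant → go right; cat > ape → go right; cat > asp → go right. Place as right child of asp.
Insert owl: owl > doe → go right; owl > hog → go right; owl < rat → go left; owl < ram → go left; owl < pig → go left. Place as left child of pig.
Insert emu: emu > doe → go right; emu < hog → go left; emu < gnu → go left; emu > elk → go right. Place as right child of elk.
Insert ewe: ewe > doe → go right; ewe < hog → go left; ewe < gnu → go left; ewe > elk → go right; ewe > emu → go right. Place as right child of emu.
Insert jay: jay > doe → go right; jay > hog → go right; jay < rat → go left; jay < ram → go left; jay < pig → go left; jay < owl → go left. Place as left child of owl.
Insert dog: dog > doe → go right; dog < hog → go left; dog < gnu → go left; dog < elk → go left. Place as left child of elk.
Insert hen: hen > doe → go right; hen < hog → go left; hen > gnu → go right. Place as right child of gnu.

doe ant ape asp cat hog gnu elk dog emu ewe hen rat ram pig owl jay yak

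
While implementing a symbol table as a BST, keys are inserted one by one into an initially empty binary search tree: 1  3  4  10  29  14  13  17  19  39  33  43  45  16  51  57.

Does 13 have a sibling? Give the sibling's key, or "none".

17

Insert 1: tree is empty, so 1 becomes the root.
Insert 3: 3 > 1 → go right. Place as right child of 1.
Insert 4: 4 > 1 → go right; 4 > 3 → go right. Place as right child of 3.
Insert 10: 10 > 1 → go right; 10 > 3 → go right; 10 > 4 → go right. Place as right child of 4.
Insert 29: 29 > 1 → go right; 29 > 3 → go right; 29 > 4 → go right; 29 > 10 → go right. Place as right child of 10.
Insert 14: 14 > 1 → go right; 14 > 3 → go right; 14 > 4 → go right; 14 > 10 → go right; 14 < 29 → go left. Place as left child of 29.
Insert 13: 13 > 1 → go right; 13 > 3 → go right; 13 > 4 → go right; 13 > 10 → go right; 13 < 29 → go left; 13 < 14 → go left. Place as left child of 14.
Insert 17: 17 > 1 → go right; 17 > 3 → go right; 17 > 4 → go right; 17 > 10 → go right; 17 < 29 → go left; 17 > 14 → go right. Place as right child of 14.
Insert 19: 19 > 1 → go right; 19 > 3 → go right; 19 > 4 → go right; 19 > 10 → go right; 19 < 29 → go left; 19 > 14 → go right; 19 > 17 → go right. Place as right child of 17.
Insert 39: 39 > 1 → go right; 39 > 3 → go right; 39 > 4 → go right; 39 > 10 → go right; 39 > 29 → go right. Place as right child of 29.
Insert 33: 33 > 1 → go right; 33 > 3 → go right; 33 > 4 → go right; 33 > 10 → go right; 33 > 29 → go right; 33 < 39 → go left. Place as left child of 39.
Insert 43: 43 > 1 → go right; 43 > 3 → go right; 43 > 4 → go right; 43 > 10 → go right; 43 > 29 → go right; 43 > 39 → go right. Place as right child of 39.
Insert 45: 45 > 1 → go right; 45 > 3 → go right; 45 > 4 → go right; 45 > 10 → go right; 45 > 29 → go right; 45 > 39 → go right; 45 > 43 → go right. Place as right child of 43.
Insert 16: 16 > 1 → go right; 16 > 3 → go right; 16 > 4 → go right; 16 > 10 → go right; 16 < 29 → go left; 16 > 14 → go right; 16 < 17 → go left. Place as left child of 17.
Insert 51: 51 > 1 → go right; 51 > 3 → go right; 51 > 4 → go right; 51 > 10 → go right; 51 > 29 → go right; 51 > 39 → go right; 51 > 43 → go right; 51 > 45 → go right. Place as right child of 45.
Insert 57: 57 > 1 → go right; 57 > 3 → go right; 57 > 4 → go right; 57 > 10 → go right; 57 > 29 → go right; 57 > 39 → go right; 57 > 43 → go right; 57 > 45 → go right; 57 > 51 → go right. Place as right child of 51.

13's parent is 14; the other child of 14 is 17.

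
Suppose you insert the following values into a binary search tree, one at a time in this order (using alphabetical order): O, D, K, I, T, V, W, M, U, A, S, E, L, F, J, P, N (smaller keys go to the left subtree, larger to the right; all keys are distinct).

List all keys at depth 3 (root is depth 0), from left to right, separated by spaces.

I M P U W

O: root
D: left child of O (depth 1)
K: right child of D (depth 2)
I: left child of K (depth 3)
T: right child of O (depth 1)
V: right child of T (depth 2)
W: right child of V (depth 3)
M: right child of K (depth 3)
U: left child of V (depth 3)
A: left child of D (depth 2)
S: left child of T (depth 2)
E: left child of I (depth 4)
L: left child of M (depth 4)
F: right child of E (depth 5)
J: right child of I (depth 4)
P: left child of S (depth 3)
N: right child of M (depth 4)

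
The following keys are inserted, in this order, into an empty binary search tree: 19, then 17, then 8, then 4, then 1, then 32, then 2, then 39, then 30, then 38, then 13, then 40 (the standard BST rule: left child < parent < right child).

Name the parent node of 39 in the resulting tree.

19: root
17: left child of 19 (depth 1)
8: left child of 17 (depth 2)
4: left child of 8 (depth 3)
1: left child of 4 (depth 4)
32: right child of 19 (depth 1)
2: right child of 1 (depth 5)
39: right child of 32 (depth 2)
30: left child of 32 (depth 2)
38: left child of 39 (depth 3)
13: right child of 8 (depth 3)
40: right child of 39 (depth 3)

32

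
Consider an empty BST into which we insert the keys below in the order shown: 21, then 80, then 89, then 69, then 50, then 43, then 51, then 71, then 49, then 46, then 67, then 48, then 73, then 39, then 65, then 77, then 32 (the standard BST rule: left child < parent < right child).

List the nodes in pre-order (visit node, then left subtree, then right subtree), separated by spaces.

21 80 69 50 43 39 32 49 46 48 51 67 65 71 73 77 89

21: root
80: right child of 21 (depth 1)
89: right child of 80 (depth 2)
69: left child of 80 (depth 2)
50: left child of 69 (depth 3)
43: left child of 50 (depth 4)
51: right child of 50 (depth 4)
71: right child of 69 (depth 3)
49: right child of 43 (depth 5)
46: left child of 49 (depth 6)
67: right child of 51 (depth 5)
48: right child of 46 (depth 7)
73: right child of 71 (depth 4)
39: left child of 43 (depth 5)
65: left child of 67 (depth 6)
77: right child of 73 (depth 5)
32: left child of 39 (depth 6)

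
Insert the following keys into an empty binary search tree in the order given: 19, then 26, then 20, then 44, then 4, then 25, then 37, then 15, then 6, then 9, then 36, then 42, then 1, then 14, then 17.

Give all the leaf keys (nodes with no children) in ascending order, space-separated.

1 14 17 25 36 42

19: root
26: right child of 19 (depth 1)
20: left child of 26 (depth 2)
44: right child of 26 (depth 2)
4: left child of 19 (depth 1)
25: right child of 20 (depth 3)
37: left child of 44 (depth 3)
15: right child of 4 (depth 2)
6: left child of 15 (depth 3)
9: right child of 6 (depth 4)
36: left child of 37 (depth 4)
42: right child of 37 (depth 4)
1: left child of 4 (depth 2)
14: right child of 9 (depth 5)
17: right child of 15 (depth 3)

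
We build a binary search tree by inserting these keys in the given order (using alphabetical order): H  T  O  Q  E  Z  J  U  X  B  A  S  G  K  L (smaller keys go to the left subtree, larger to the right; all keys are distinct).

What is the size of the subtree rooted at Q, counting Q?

2

Resulting structure (node: left, right):
  H: L=E, R=T
  T: L=O, R=Z
  O: L=J, R=Q
  Q: L=–, R=S
  E: L=B, R=G
  Z: L=U, R=–
  J: L=–, R=K
  U: L=–, R=X
  X: L=–, R=–
  B: L=A, R=–
  A: L=–, R=–
  S: L=–, R=–
  G: L=–, R=–
  K: L=–, R=L
  L: L=–, R=–

Subtree rooted at Q contains: Q, S — 2 nodes.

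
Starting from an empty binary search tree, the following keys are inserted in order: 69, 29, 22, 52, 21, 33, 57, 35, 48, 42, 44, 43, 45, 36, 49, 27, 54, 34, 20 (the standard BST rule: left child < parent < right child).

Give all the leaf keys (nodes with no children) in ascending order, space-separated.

Insert 69: tree is empty, so 69 becomes the root.
Insert 29: 29 < 69 → go left. Place as left child of 69.
Insert 22: 22 < 69 → go left; 22 < 29 → go left. Place as left child of 29.
Insert 52: 52 < 69 → go left; 52 > 29 → go right. Place as right child of 29.
Insert 21: 21 < 69 → go left; 21 < 29 → go left; 21 < 22 → go left. Place as left child of 22.
Insert 33: 33 < 69 → go left; 33 > 29 → go right; 33 < 52 → go left. Place as left child of 52.
Insert 57: 57 < 69 → go left; 57 > 29 → go right; 57 > 52 → go right. Place as right child of 52.
Insert 35: 35 < 69 → go left; 35 > 29 → go right; 35 < 52 → go left; 35 > 33 → go right. Place as right child of 33.
Insert 48: 48 < 69 → go left; 48 > 29 → go right; 48 < 52 → go left; 48 > 33 → go right; 48 > 35 → go right. Place as right child of 35.
Insert 42: 42 < 69 → go left; 42 > 29 → go right; 42 < 52 → go left; 42 > 33 → go right; 42 > 35 → go right; 42 < 48 → go left. Place as left child of 48.
Insert 44: 44 < 69 → go left; 44 > 29 → go right; 44 < 52 → go left; 44 > 33 → go right; 44 > 35 → go right; 44 < 48 → go left; 44 > 42 → go right. Place as right child of 42.
Insert 43: 43 < 69 → go left; 43 > 29 → go right; 43 < 52 → go left; 43 > 33 → go right; 43 > 35 → go right; 43 < 48 → go left; 43 > 42 → go right; 43 < 44 → go left. Place as left child of 44.
Insert 45: 45 < 69 → go left; 45 > 29 → go right; 45 < 52 → go left; 45 > 33 → go right; 45 > 35 → go right; 45 < 48 → go left; 45 > 42 → go right; 45 > 44 → go right. Place as right child of 44.
Insert 36: 36 < 69 → go left; 36 > 29 → go right; 36 < 52 → go left; 36 > 33 → go right; 36 > 35 → go right; 36 < 48 → go left; 36 < 42 → go left. Place as left child of 42.
Insert 49: 49 < 69 → go left; 49 > 29 → go right; 49 < 52 → go left; 49 > 33 → go right; 49 > 35 → go right; 49 > 48 → go right. Place as right child of 48.
Insert 27: 27 < 69 → go left; 27 < 29 → go left; 27 > 22 → go right. Place as right child of 22.
Insert 54: 54 < 69 → go left; 54 > 29 → go right; 54 > 52 → go right; 54 < 57 → go left. Place as left child of 57.
Insert 34: 34 < 69 → go left; 34 > 29 → go right; 34 < 52 → go left; 34 > 33 → go right; 34 < 35 → go left. Place as left child of 35.
Insert 20: 20 < 69 → go left; 20 < 29 → go left; 20 < 22 → go left; 20 < 21 → go left. Place as left child of 21.

20 27 34 36 43 45 49 54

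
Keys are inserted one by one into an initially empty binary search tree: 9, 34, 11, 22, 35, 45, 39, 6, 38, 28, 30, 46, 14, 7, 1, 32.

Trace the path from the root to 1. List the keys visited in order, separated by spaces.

9 6 1

Resulting structure (node: left, right):
  9: L=6, R=34
  34: L=11, R=35
  11: L=–, R=22
  22: L=14, R=28
  35: L=–, R=45
  45: L=39, R=46
  39: L=38, R=–
  6: L=1, R=7
  38: L=–, R=–
  28: L=–, R=30
  30: L=–, R=32
  46: L=–, R=–
  14: L=–, R=–
  7: L=–, R=–
  1: L=–, R=–
  32: L=–, R=–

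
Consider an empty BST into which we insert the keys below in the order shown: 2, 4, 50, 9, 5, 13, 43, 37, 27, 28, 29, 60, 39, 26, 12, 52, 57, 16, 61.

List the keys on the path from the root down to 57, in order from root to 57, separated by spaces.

2 4 50 60 52 57

2: root
4: right child of 2 (depth 1)
50: right child of 4 (depth 2)
9: left child of 50 (depth 3)
5: left child of 9 (depth 4)
13: right child of 9 (depth 4)
43: right child of 13 (depth 5)
37: left child of 43 (depth 6)
27: left child of 37 (depth 7)
28: right child of 27 (depth 8)
29: right child of 28 (depth 9)
60: right child of 50 (depth 3)
39: right child of 37 (depth 7)
26: left child of 27 (depth 8)
12: left child of 13 (depth 5)
52: left child of 60 (depth 4)
57: right child of 52 (depth 5)
16: left child of 26 (depth 9)
61: right child of 60 (depth 4)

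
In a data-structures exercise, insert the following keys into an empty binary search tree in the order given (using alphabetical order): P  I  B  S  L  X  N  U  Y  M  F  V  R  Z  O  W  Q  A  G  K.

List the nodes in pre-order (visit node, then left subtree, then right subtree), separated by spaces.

P I B A F G L K N M O S R Q X U V W Y Z

Insert P: tree is empty, so P becomes the root.
Insert I: I < P → go left. Place as left child of P.
Insert B: B < P → go left; B < I → go left. Place as left child of I.
Insert S: S > P → go right. Place as right child of P.
Insert L: L < P → go left; L > I → go right. Place as right child of I.
Insert X: X > P → go right; X > S → go right. Place as right child of S.
Insert N: N < P → go left; N > I → go right; N > L → go right. Place as right child of L.
Insert U: U > P → go right; U > S → go right; U < X → go left. Place as left child of X.
Insert Y: Y > P → go right; Y > S → go right; Y > X → go right. Place as right child of X.
Insert M: M < P → go left; M > I → go right; M > L → go right; M < N → go left. Place as left child of N.
Insert F: F < P → go left; F < I → go left; F > B → go right. Place as right child of B.
Insert V: V > P → go right; V > S → go right; V < X → go left; V > U → go right. Place as right child of U.
Insert R: R > P → go right; R < S → go left. Place as left child of S.
Insert Z: Z > P → go right; Z > S → go right; Z > X → go right; Z > Y → go right. Place as right child of Y.
Insert O: O < P → go left; O > I → go right; O > L → go right; O > N → go right. Place as right child of N.
Insert W: W > P → go right; W > S → go right; W < X → go left; W > U → go right; W > V → go right. Place as right child of V.
Insert Q: Q > P → go right; Q < S → go left; Q < R → go left. Place as left child of R.
Insert A: A < P → go left; A < I → go left; A < B → go left. Place as left child of B.
Insert G: G < P → go left; G < I → go left; G > B → go right; G > F → go right. Place as right child of F.
Insert K: K < P → go left; K > I → go right; K < L → go left. Place as left child of L.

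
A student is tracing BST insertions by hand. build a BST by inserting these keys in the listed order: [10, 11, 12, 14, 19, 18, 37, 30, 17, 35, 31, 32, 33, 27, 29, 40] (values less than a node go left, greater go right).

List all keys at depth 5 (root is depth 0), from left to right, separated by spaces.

10: root
11: right child of 10 (depth 1)
12: right child of 11 (depth 2)
14: right child of 12 (depth 3)
19: right child of 14 (depth 4)
18: left child of 19 (depth 5)
37: right child of 19 (depth 5)
30: left child of 37 (depth 6)
17: left child of 18 (depth 6)
35: right child of 30 (depth 7)
31: left child of 35 (depth 8)
32: right child of 31 (depth 9)
33: right child of 32 (depth 10)
27: left child of 30 (depth 7)
29: right child of 27 (depth 8)
40: right child of 37 (depth 6)

18 37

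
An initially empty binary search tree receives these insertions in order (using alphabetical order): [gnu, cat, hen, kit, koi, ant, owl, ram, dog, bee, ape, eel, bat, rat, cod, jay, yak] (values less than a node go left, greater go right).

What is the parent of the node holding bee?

ant

gnu: root
cat: left child of gnu (depth 1)
hen: right child of gnu (depth 1)
kit: right child of hen (depth 2)
koi: right child of kit (depth 3)
ant: left child of cat (depth 2)
owl: right child of koi (depth 4)
ram: right child of owl (depth 5)
dog: right child of cat (depth 2)
bee: right child of ant (depth 3)
ape: left child of bee (depth 4)
eel: right child of dog (depth 3)
bat: right child of ape (depth 5)
rat: right child of ram (depth 6)
cod: left child of dog (depth 3)
jay: left child of kit (depth 3)
yak: right child of rat (depth 7)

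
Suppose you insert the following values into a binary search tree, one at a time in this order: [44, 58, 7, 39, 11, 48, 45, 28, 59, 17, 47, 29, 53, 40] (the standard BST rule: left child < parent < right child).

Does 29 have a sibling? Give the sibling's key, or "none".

Insert 44: tree is empty, so 44 becomes the root.
Insert 58: 58 > 44 → go right. Place as right child of 44.
Insert 7: 7 < 44 → go left. Place as left child of 44.
Insert 39: 39 < 44 → go left; 39 > 7 → go right. Place as right child of 7.
Insert 11: 11 < 44 → go left; 11 > 7 → go right; 11 < 39 → go left. Place as left child of 39.
Insert 48: 48 > 44 → go right; 48 < 58 → go left. Place as left child of 58.
Insert 45: 45 > 44 → go right; 45 < 58 → go left; 45 < 48 → go left. Place as left child of 48.
Insert 28: 28 < 44 → go left; 28 > 7 → go right; 28 < 39 → go left; 28 > 11 → go right. Place as right child of 11.
Insert 59: 59 > 44 → go right; 59 > 58 → go right. Place as right child of 58.
Insert 17: 17 < 44 → go left; 17 > 7 → go right; 17 < 39 → go left; 17 > 11 → go right; 17 < 28 → go left. Place as left child of 28.
Insert 47: 47 > 44 → go right; 47 < 58 → go left; 47 < 48 → go left; 47 > 45 → go right. Place as right child of 45.
Insert 29: 29 < 44 → go left; 29 > 7 → go right; 29 < 39 → go left; 29 > 11 → go right; 29 > 28 → go right. Place as right child of 28.
Insert 53: 53 > 44 → go right; 53 < 58 → go left; 53 > 48 → go right. Place as right child of 48.
Insert 40: 40 < 44 → go left; 40 > 7 → go right; 40 > 39 → go right. Place as right child of 39.

29's parent is 28; the other child of 28 is 17.

17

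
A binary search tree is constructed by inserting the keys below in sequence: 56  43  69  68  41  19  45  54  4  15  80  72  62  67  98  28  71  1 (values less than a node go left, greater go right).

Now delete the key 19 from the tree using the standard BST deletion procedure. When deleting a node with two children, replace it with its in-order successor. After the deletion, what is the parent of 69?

56

Resulting structure (node: left, right):
  56: L=43, R=69
  43: L=41, R=45
  69: L=68, R=80
  68: L=62, R=–
  41: L=19, R=–
  19: L=4, R=28
  45: L=–, R=54
  54: L=–, R=–
  4: L=1, R=15
  15: L=–, R=–
  80: L=72, R=98
  72: L=71, R=–
  62: L=–, R=67
  67: L=–, R=–
  98: L=–, R=–
  28: L=–, R=–
  71: L=–, R=–
  1: L=–, R=–

Delete 19 (two children — replace with in-order successor).
After deletion, 69's parent is 56.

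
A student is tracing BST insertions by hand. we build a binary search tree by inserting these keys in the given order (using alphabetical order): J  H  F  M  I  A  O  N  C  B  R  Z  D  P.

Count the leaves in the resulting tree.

6

Insert J: tree is empty, so J becomes the root.
Insert H: H < J → go left. Place as left child of J.
Insert F: F < J → go left; F < H → go left. Place as left child of H.
Insert M: M > J → go right. Place as right child of J.
Insert I: I < J → go left; I > H → go right. Place as right child of H.
Insert A: A < J → go left; A < H → go left; A < F → go left. Place as left child of F.
Insert O: O > J → go right; O > M → go right. Place as right child of M.
Insert N: N > J → go right; N > M → go right; N < O → go left. Place as left child of O.
Insert C: C < J → go left; C < H → go left; C < F → go left; C > A → go right. Place as right child of A.
Insert B: B < J → go left; B < H → go left; B < F → go left; B > A → go right; B < C → go left. Place as left child of C.
Insert R: R > J → go right; R > M → go right; R > O → go right. Place as right child of O.
Insert Z: Z > J → go right; Z > M → go right; Z > O → go right; Z > R → go right. Place as right child of R.
Insert D: D < J → go left; D < H → go left; D < F → go left; D > A → go right; D > C → go right. Place as right child of C.
Insert P: P > J → go right; P > M → go right; P > O → go right; P < R → go left. Place as left child of R.

Leaves: B, D, I, N, P, Z — 6 in total.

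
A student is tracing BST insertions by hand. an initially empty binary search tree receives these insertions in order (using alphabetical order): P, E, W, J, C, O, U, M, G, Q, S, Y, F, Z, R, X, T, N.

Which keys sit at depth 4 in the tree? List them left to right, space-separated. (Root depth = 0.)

F M S

Insert P: tree is empty, so P becomes the root.
Insert E: E < P → go left. Place as left child of P.
Insert W: W > P → go right. Place as right child of P.
Insert J: J < P → go left; J > E → go right. Place as right child of E.
Insert C: C < P → go left; C < E → go left. Place as left child of E.
Insert O: O < P → go left; O > E → go right; O > J → go right. Place as right child of J.
Insert U: U > P → go right; U < W → go left. Place as left child of W.
Insert M: M < P → go left; M > E → go right; M > J → go right; M < O → go left. Place as left child of O.
Insert G: G < P → go left; G > E → go right; G < J → go left. Place as left child of J.
Insert Q: Q > P → go right; Q < W → go left; Q < U → go left. Place as left child of U.
Insert S: S > P → go right; S < W → go left; S < U → go left; S > Q → go right. Place as right child of Q.
Insert Y: Y > P → go right; Y > W → go right. Place as right child of W.
Insert F: F < P → go left; F > E → go right; F < J → go left; F < G → go left. Place as left child of G.
Insert Z: Z > P → go right; Z > W → go right; Z > Y → go right. Place as right child of Y.
Insert R: R > P → go right; R < W → go left; R < U → go left; R > Q → go right; R < S → go left. Place as left child of S.
Insert X: X > P → go right; X > W → go right; X < Y → go left. Place as left child of Y.
Insert T: T > P → go right; T < W → go left; T < U → go left; T > Q → go right; T > S → go right. Place as right child of S.
Insert N: N < P → go left; N > E → go right; N > J → go right; N < O → go left; N > M → go right. Place as right child of M.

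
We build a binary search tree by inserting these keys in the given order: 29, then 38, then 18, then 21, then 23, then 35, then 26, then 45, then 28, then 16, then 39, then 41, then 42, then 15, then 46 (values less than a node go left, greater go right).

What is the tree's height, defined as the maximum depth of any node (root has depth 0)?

5

29: root
38: right child of 29 (depth 1)
18: left child of 29 (depth 1)
21: right child of 18 (depth 2)
23: right child of 21 (depth 3)
35: left child of 38 (depth 2)
26: right child of 23 (depth 4)
45: right child of 38 (depth 2)
28: right child of 26 (depth 5)
16: left child of 18 (depth 2)
39: left child of 45 (depth 3)
41: right child of 39 (depth 4)
42: right child of 41 (depth 5)
15: left child of 16 (depth 3)
46: right child of 45 (depth 3)

The deepest node is 28 at depth 5.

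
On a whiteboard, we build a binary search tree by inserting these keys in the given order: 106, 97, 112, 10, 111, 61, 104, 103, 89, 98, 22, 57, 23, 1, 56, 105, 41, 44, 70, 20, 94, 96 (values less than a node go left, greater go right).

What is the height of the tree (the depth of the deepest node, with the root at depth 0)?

9

Insert 106: tree is empty, so 106 becomes the root.
Insert 97: 97 < 106 → go left. Place as left child of 106.
Insert 112: 112 > 106 → go right. Place as right child of 106.
Insert 10: 10 < 106 → go left; 10 < 97 → go left. Place as left child of 97.
Insert 111: 111 > 106 → go right; 111 < 112 → go left. Place as left child of 112.
Insert 61: 61 < 106 → go left; 61 < 97 → go left; 61 > 10 → go right. Place as right child of 10.
Insert 104: 104 < 106 → go left; 104 > 97 → go right. Place as right child of 97.
Insert 103: 103 < 106 → go left; 103 > 97 → go right; 103 < 104 → go left. Place as left child of 104.
Insert 89: 89 < 106 → go left; 89 < 97 → go left; 89 > 10 → go right; 89 > 61 → go right. Place as right child of 61.
Insert 98: 98 < 106 → go left; 98 > 97 → go right; 98 < 104 → go left; 98 < 103 → go left. Place as left child of 103.
Insert 22: 22 < 106 → go left; 22 < 97 → go left; 22 > 10 → go right; 22 < 61 → go left. Place as left child of 61.
Insert 57: 57 < 106 → go left; 57 < 97 → go left; 57 > 10 → go right; 57 < 61 → go left; 57 > 22 → go right. Place as right child of 22.
Insert 23: 23 < 106 → go left; 23 < 97 → go left; 23 > 10 → go right; 23 < 61 → go left; 23 > 22 → go right; 23 < 57 → go left. Place as left child of 57.
Insert 1: 1 < 106 → go left; 1 < 97 → go left; 1 < 10 → go left. Place as left child of 10.
Insert 56: 56 < 106 → go left; 56 < 97 → go left; 56 > 10 → go right; 56 < 61 → go left; 56 > 22 → go right; 56 < 57 → go left; 56 > 23 → go right. Place as right child of 23.
Insert 105: 105 < 106 → go left; 105 > 97 → go right; 105 > 104 → go right. Place as right child of 104.
Insert 41: 41 < 106 → go left; 41 < 97 → go left; 41 > 10 → go right; 41 < 61 → go left; 41 > 22 → go right; 41 < 57 → go left; 41 > 23 → go right; 41 < 56 → go left. Place as left child of 56.
Insert 44: 44 < 106 → go left; 44 < 97 → go left; 44 > 10 → go right; 44 < 61 → go left; 44 > 22 → go right; 44 < 57 → go left; 44 > 23 → go right; 44 < 56 → go left; 44 > 41 → go right. Place as right child of 41.
Insert 70: 70 < 106 → go left; 70 < 97 → go left; 70 > 10 → go right; 70 > 61 → go right; 70 < 89 → go left. Place as left child of 89.
Insert 20: 20 < 106 → go left; 20 < 97 → go left; 20 > 10 → go right; 20 < 61 → go left; 20 < 22 → go left. Place as left child of 22.
Insert 94: 94 < 106 → go left; 94 < 97 → go left; 94 > 10 → go right; 94 > 61 → go right; 94 > 89 → go right. Place as right child of 89.
Insert 96: 96 < 106 → go left; 96 < 97 → go left; 96 > 10 → go right; 96 > 61 → go right; 96 > 89 → go right; 96 > 94 → go right. Place as right child of 94.

The deepest node is 44 at depth 9.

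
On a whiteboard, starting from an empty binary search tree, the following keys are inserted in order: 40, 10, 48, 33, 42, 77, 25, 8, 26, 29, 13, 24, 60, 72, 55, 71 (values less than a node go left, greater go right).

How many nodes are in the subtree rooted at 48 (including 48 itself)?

Insert 40: tree is empty, so 40 becomes the root.
Insert 10: 10 < 40 → go left. Place as left child of 40.
Insert 48: 48 > 40 → go right. Place as right child of 40.
Insert 33: 33 < 40 → go left; 33 > 10 → go right. Place as right child of 10.
Insert 42: 42 > 40 → go right; 42 < 48 → go left. Place as left child of 48.
Insert 77: 77 > 40 → go right; 77 > 48 → go right. Place as right child of 48.
Insert 25: 25 < 40 → go left; 25 > 10 → go right; 25 < 33 → go left. Place as left child of 33.
Insert 8: 8 < 40 → go left; 8 < 10 → go left. Place as left child of 10.
Insert 26: 26 < 40 → go left; 26 > 10 → go right; 26 < 33 → go left; 26 > 25 → go right. Place as right child of 25.
Insert 29: 29 < 40 → go left; 29 > 10 → go right; 29 < 33 → go left; 29 > 25 → go right; 29 > 26 → go right. Place as right child of 26.
Insert 13: 13 < 40 → go left; 13 > 10 → go right; 13 < 33 → go left; 13 < 25 → go left. Place as left child of 25.
Insert 24: 24 < 40 → go left; 24 > 10 → go right; 24 < 33 → go left; 24 < 25 → go left; 24 > 13 → go right. Place as right child of 13.
Insert 60: 60 > 40 → go right; 60 > 48 → go right; 60 < 77 → go left. Place as left child of 77.
Insert 72: 72 > 40 → go right; 72 > 48 → go right; 72 < 77 → go left; 72 > 60 → go right. Place as right child of 60.
Insert 55: 55 > 40 → go right; 55 > 48 → go right; 55 < 77 → go left; 55 < 60 → go left. Place as left child of 60.
Insert 71: 71 > 40 → go right; 71 > 48 → go right; 71 < 77 → go left; 71 > 60 → go right; 71 < 72 → go left. Place as left child of 72.

Subtree rooted at 48 contains: 48, 42, 77, 60, 55, 72, 71 — 7 nodes.

7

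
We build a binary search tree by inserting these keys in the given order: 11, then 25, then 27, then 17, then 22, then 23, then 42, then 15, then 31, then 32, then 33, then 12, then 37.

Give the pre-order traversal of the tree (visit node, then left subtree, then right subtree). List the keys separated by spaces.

11 25 17 15 12 22 23 27 42 31 32 33 37

Insert 11: tree is empty, so 11 becomes the root.
Insert 25: 25 > 11 → go right. Place as right child of 11.
Insert 27: 27 > 11 → go right; 27 > 25 → go right. Place as right child of 25.
Insert 17: 17 > 11 → go right; 17 < 25 → go left. Place as left child of 25.
Insert 22: 22 > 11 → go right; 22 < 25 → go left; 22 > 17 → go right. Place as right child of 17.
Insert 23: 23 > 11 → go right; 23 < 25 → go left; 23 > 17 → go right; 23 > 22 → go right. Place as right child of 22.
Insert 42: 42 > 11 → go right; 42 > 25 → go right; 42 > 27 → go right. Place as right child of 27.
Insert 15: 15 > 11 → go right; 15 < 25 → go left; 15 < 17 → go left. Place as left child of 17.
Insert 31: 31 > 11 → go right; 31 > 25 → go right; 31 > 27 → go right; 31 < 42 → go left. Place as left child of 42.
Insert 32: 32 > 11 → go right; 32 > 25 → go right; 32 > 27 → go right; 32 < 42 → go left; 32 > 31 → go right. Place as right child of 31.
Insert 33: 33 > 11 → go right; 33 > 25 → go right; 33 > 27 → go right; 33 < 42 → go left; 33 > 31 → go right; 33 > 32 → go right. Place as right child of 32.
Insert 12: 12 > 11 → go right; 12 < 25 → go left; 12 < 17 → go left; 12 < 15 → go left. Place as left child of 15.
Insert 37: 37 > 11 → go right; 37 > 25 → go right; 37 > 27 → go right; 37 < 42 → go left; 37 > 31 → go right; 37 > 32 → go right; 37 > 33 → go right. Place as right child of 33.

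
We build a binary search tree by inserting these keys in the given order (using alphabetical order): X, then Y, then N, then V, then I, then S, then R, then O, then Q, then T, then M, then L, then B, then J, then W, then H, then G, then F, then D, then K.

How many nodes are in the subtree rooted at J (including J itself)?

2

X: root
Y: right child of X (depth 1)
N: left child of X (depth 1)
V: right child of N (depth 2)
I: left child of N (depth 2)
S: left child of V (depth 3)
R: left child of S (depth 4)
O: left child of R (depth 5)
Q: right child of O (depth 6)
T: right child of S (depth 4)
M: right child of I (depth 3)
L: left child of M (depth 4)
B: left child of I (depth 3)
J: left child of L (depth 5)
W: right child of V (depth 3)
H: right child of B (depth 4)
G: left child of H (depth 5)
F: left child of G (depth 6)
D: left child of F (depth 7)
K: right child of J (depth 6)

Subtree rooted at J contains: J, K — 2 nodes.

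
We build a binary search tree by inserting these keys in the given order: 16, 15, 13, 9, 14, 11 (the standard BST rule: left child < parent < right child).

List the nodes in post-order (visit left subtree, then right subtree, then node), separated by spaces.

11 9 14 13 15 16

16: root
15: left child of 16 (depth 1)
13: left child of 15 (depth 2)
9: left child of 13 (depth 3)
14: right child of 13 (depth 3)
11: right child of 9 (depth 4)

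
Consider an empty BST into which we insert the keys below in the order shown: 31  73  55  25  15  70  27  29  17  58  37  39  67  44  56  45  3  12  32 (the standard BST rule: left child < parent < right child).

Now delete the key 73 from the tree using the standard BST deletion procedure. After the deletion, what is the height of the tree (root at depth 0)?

31: root
73: right child of 31 (depth 1)
55: left child of 73 (depth 2)
25: left child of 31 (depth 1)
15: left child of 25 (depth 2)
70: right child of 55 (depth 3)
27: right child of 25 (depth 2)
29: right child of 27 (depth 3)
17: right child of 15 (depth 3)
58: left child of 70 (depth 4)
37: left child of 55 (depth 3)
39: right child of 37 (depth 4)
67: right child of 58 (depth 5)
44: right child of 39 (depth 5)
56: left child of 58 (depth 5)
45: right child of 44 (depth 6)
3: left child of 15 (depth 3)
12: right child of 3 (depth 4)
32: left child of 37 (depth 4)

Delete 73 (at most one child — splice it out).
After deletion, deepest node is 45 at depth 5.

5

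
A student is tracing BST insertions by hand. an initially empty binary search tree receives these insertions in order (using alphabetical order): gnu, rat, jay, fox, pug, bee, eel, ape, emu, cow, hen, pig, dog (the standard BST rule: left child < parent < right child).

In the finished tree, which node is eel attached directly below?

gnu: root
rat: right child of gnu (depth 1)
jay: left child of rat (depth 2)
fox: left child of gnu (depth 1)
pug: right child of jay (depth 3)
bee: left child of fox (depth 2)
eel: right child of bee (depth 3)
ape: left child of bee (depth 3)
emu: right child of eel (depth 4)
cow: left child of eel (depth 4)
hen: left child of jay (depth 3)
pig: left child of pug (depth 4)
dog: right child of cow (depth 5)

bee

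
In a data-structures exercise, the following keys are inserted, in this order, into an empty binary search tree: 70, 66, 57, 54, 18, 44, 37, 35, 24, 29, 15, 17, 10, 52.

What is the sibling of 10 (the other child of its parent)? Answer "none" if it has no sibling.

Resulting structure (node: left, right):
  70: L=66, R=–
  66: L=57, R=–
  57: L=54, R=–
  54: L=18, R=–
  18: L=15, R=44
  44: L=37, R=52
  37: L=35, R=–
  35: L=24, R=–
  24: L=–, R=29
  29: L=–, R=–
  15: L=10, R=17
  17: L=–, R=–
  10: L=–, R=–
  52: L=–, R=–

10's parent is 15; the other child of 15 is 17.

17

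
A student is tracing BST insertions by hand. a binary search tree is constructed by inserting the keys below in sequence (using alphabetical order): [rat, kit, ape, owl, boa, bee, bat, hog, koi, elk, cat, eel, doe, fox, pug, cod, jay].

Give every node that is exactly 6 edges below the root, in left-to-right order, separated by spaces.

Insert rat: tree is empty, so rat becomes the root.
Insert kit: kit < rat → go left. Place as left child of rat.
Insert ape: ape < rat → go left; ape < kit → go left. Place as left child of kit.
Insert owl: owl < rat → go left; owl > kit → go right. Place as right child of kit.
Insert boa: boa < rat → go left; boa < kit → go left; boa > ape → go right. Place as right child of ape.
Insert bee: bee < rat → go left; bee < kit → go left; bee > ape → go right; bee < boa → go left. Place as left child of boa.
Insert bat: bat < rat → go left; bat < kit → go left; bat > ape → go right; bat < boa → go left; bat < bee → go left. Place as left child of bee.
Insert hog: hog < rat → go left; hog < kit → go left; hog > ape → go right; hog > boa → go right. Place as right child of boa.
Insert koi: koi < rat → go left; koi > kit → go right; koi < owl → go left. Place as left child of owl.
Insert elk: elk < rat → go left; elk < kit → go left; elk > ape → go right; elk > boa → go right; elk < hog → go left. Place as left child of hog.
Insert cat: cat < rat → go left; cat < kit → go left; cat > ape → go right; cat > boa → go right; cat < hog → go left; cat < elk → go left. Place as left child of elk.
Insert eel: eel < rat → go left; eel < kit → go left; eel > ape → go right; eel > boa → go right; eel < hog → go left; eel < elk → go left; eel > cat → go right. Place as right child of cat.
Insert doe: doe < rat → go left; doe < kit → go left; doe > ape → go right; doe > boa → go right; doe < hog → go left; doe < elk → go left; doe > cat → go right; doe < eel → go left. Place as left child of eel.
Insert fox: fox < rat → go left; fox < kit → go left; fox > ape → go right; fox > boa → go right; fox < hog → go left; fox > elk → go right. Place as right child of elk.
Insert pug: pug < rat → go left; pug > kit → go right; pug > owl → go right. Place as right child of owl.
Insert cod: cod < rat → go left; cod < kit → go left; cod > ape → go right; cod > boa → go right; cod < hog → go left; cod < elk → go left; cod > cat → go right; cod < eel → go left; cod < doe → go left. Place as left child of doe.
Insert jay: jay < rat → go left; jay < kit → go left; jay > ape → go right; jay > boa → go right; jay > hog → go right. Place as right child of hog.

cat fox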